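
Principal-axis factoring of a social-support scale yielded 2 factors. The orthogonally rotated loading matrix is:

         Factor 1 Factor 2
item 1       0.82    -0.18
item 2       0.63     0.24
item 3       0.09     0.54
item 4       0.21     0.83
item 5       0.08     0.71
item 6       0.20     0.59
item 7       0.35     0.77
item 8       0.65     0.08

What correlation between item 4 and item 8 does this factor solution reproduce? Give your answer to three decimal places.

r̂ = Σ λ_i·λ_j across factors = (0.21)(0.65) + (0.83)(0.08)
  = +0.1365 +0.0664 = 0.2029

0.203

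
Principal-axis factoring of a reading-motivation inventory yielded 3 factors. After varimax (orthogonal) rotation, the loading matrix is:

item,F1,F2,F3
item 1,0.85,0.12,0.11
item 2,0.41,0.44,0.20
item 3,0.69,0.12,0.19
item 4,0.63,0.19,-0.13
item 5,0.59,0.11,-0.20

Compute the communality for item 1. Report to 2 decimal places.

0.75

h² = 0.85² + 0.12² + 0.11² = 0.7225 + 0.0144 + 0.0121 = 0.7490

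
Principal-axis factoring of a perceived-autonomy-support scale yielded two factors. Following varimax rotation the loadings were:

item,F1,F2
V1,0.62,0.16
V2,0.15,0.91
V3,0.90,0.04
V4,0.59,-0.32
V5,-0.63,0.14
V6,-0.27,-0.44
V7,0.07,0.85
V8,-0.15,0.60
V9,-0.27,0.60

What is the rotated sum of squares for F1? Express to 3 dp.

SS loadings for F1 = 0.62² + 0.15² + 0.90² + 0.59² + (-0.63)² + (-0.27)² + 0.07² + (-0.15)² + (-0.27)² = 0.3844 + 0.0225 + 0.8100 + 0.3481 + 0.3969 + 0.0729 + 0.0049 + 0.0225 + 0.0729 = 2.1351

2.135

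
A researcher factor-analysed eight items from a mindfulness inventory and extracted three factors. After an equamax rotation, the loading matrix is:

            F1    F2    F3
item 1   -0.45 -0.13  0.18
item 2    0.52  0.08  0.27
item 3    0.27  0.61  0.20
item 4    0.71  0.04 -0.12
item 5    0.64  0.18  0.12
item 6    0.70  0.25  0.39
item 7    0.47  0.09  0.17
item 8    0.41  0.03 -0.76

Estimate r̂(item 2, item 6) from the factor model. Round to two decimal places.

r̂ = Σ λ_i·λ_j across factors = (0.52)(0.70) + (0.08)(0.25) + (0.27)(0.39)
  = +0.3640 +0.0200 +0.1053 = 0.4893

0.49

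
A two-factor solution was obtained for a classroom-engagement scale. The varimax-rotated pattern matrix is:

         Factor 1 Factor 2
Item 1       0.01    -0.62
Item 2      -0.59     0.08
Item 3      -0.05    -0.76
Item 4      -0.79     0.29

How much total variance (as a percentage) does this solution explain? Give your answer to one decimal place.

SS loadings by factor: 0.9748, 1.0525; total = 2.0273.
Total variance with 4 standardized items is 4, so the solution explains 2.0273/4 = 0.5068 = 50.68%.

50.7%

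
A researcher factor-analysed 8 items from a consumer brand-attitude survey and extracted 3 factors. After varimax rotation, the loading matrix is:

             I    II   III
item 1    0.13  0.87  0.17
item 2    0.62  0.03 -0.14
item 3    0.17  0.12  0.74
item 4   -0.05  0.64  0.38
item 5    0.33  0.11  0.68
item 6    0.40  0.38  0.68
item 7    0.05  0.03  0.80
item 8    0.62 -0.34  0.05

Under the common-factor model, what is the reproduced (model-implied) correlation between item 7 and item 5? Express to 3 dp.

0.564

r̂ = Σ λ_i·λ_j across factors = (0.05)(0.33) + (0.03)(0.11) + (0.80)(0.68)
  = +0.0165 +0.0033 +0.5440 = 0.5638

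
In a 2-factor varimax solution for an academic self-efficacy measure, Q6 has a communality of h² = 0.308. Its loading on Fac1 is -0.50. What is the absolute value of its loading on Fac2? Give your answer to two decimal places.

Under orthogonal rotation h² = Σλ², so λ_Fac2² = h² − (0.2500) = 0.308 − 0.2500 = 0.0580.
|λ| = √0.0580 = 0.2408.

0.24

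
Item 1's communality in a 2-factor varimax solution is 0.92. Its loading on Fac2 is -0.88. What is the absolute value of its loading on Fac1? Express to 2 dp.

Under orthogonal rotation h² = Σλ², so λ_Fac1² = h² − (0.7744) = 0.92 − 0.7744 = 0.1456.
|λ| = √0.1456 = 0.3816.

0.38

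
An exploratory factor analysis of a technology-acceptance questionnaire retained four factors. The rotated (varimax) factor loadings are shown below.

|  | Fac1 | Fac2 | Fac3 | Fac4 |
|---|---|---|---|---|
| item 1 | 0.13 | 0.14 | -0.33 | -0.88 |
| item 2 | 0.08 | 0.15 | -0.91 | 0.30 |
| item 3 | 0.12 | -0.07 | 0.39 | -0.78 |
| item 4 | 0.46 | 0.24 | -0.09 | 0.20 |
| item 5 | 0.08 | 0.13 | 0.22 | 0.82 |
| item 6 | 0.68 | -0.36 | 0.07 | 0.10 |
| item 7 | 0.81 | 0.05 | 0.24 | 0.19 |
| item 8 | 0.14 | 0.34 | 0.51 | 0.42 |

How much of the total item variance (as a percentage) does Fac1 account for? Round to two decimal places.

17.42%

SS loadings for Fac1 = 0.13² + 0.08² + 0.12² + 0.46² + 0.08² + 0.68² + 0.81² + 0.14² = 1.3938
With 8 standardized items, total variance = 8. Proportion = 1.3938/8 = 0.1742 → 17.42%.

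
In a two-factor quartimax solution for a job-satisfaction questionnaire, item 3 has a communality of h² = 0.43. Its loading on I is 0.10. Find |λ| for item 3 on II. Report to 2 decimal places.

Under orthogonal rotation h² = Σλ², so λ_II² = h² − (0.0100) = 0.43 − 0.0100 = 0.4200.
|λ| = √0.4200 = 0.6481.

0.65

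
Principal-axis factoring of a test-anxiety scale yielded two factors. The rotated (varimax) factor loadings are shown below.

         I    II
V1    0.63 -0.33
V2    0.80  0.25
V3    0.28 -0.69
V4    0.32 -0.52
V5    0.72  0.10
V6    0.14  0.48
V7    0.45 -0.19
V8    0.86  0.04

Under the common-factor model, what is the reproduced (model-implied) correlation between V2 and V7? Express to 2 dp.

0.31

r̂ = Σ λ_i·λ_j across factors = (0.80)(0.45) + (0.25)(-0.19)
  = +0.3600 -0.0475 = 0.3125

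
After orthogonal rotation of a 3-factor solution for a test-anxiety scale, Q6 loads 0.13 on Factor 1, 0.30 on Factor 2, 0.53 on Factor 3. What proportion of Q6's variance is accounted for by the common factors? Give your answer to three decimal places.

h² = 0.13² + 0.30² + 0.53² = 0.0169 + 0.0900 + 0.2809 = 0.3878

0.388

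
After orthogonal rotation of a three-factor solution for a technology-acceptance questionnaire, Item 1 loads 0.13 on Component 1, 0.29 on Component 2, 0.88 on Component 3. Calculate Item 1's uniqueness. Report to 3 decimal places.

0.125

h² = 0.13² + 0.29² + 0.88² = 0.0169 + 0.0841 + 0.7744 = 0.8754
Uniqueness u² = 1 − h² = 1 − 0.8754 = 0.1246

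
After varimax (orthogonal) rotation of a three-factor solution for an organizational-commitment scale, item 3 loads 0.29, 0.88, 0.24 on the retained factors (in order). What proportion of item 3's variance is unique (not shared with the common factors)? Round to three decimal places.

0.084

h² = 0.29² + 0.88² + 0.24² = 0.0841 + 0.7744 + 0.0576 = 0.9161
Uniqueness u² = 1 − h² = 1 − 0.9161 = 0.0839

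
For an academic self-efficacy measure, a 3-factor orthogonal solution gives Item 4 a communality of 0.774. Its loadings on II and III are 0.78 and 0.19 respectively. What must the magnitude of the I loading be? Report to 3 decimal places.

0.360

Under orthogonal rotation h² = Σλ², so λ_I² = h² − (0.6445) = 0.774 − 0.6445 = 0.1295.
|λ| = √0.1295 = 0.3599.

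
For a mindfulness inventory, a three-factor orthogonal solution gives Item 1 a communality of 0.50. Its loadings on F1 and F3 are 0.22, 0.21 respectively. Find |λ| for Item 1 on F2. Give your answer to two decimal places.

Under orthogonal rotation h² = Σλ², so λ_F2² = h² − (0.0925) = 0.50 − 0.0925 = 0.4075.
|λ| = √0.4075 = 0.6384.

0.64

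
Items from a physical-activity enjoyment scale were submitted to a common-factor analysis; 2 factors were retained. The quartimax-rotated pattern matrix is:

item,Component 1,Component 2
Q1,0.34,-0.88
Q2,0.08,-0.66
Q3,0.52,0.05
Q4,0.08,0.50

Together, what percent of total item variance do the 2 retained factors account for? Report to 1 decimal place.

46.5%

SS loadings by factor: 0.3988, 1.4625; total = 1.8613.
Total variance with 4 standardized items is 4, so the solution explains 1.8613/4 = 0.4653 = 46.53%.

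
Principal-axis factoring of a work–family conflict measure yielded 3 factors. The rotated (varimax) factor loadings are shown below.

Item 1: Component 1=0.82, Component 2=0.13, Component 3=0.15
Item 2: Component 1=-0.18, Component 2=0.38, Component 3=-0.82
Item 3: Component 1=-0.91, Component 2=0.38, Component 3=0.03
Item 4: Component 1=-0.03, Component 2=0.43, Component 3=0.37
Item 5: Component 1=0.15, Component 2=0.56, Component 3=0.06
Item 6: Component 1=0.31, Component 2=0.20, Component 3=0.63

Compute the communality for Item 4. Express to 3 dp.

h² = (-0.03)² + 0.43² + 0.37² = 0.0009 + 0.1849 + 0.1369 = 0.3227

0.323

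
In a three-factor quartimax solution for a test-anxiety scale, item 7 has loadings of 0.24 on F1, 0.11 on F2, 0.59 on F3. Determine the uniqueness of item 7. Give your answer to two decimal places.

h² = 0.24² + 0.11² + 0.59² = 0.0576 + 0.0121 + 0.3481 = 0.4178
Uniqueness u² = 1 − h² = 1 − 0.4178 = 0.5822

0.58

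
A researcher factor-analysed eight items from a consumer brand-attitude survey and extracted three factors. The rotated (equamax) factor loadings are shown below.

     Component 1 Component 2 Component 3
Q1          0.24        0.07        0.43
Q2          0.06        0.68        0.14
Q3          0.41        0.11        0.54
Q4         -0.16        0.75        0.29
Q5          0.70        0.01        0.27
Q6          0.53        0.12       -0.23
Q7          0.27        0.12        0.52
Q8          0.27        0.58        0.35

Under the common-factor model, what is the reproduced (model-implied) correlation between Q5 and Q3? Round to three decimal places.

r̂ = Σ λ_i·λ_j across factors = (0.70)(0.41) + (0.01)(0.11) + (0.27)(0.54)
  = +0.2870 +0.0011 +0.1458 = 0.4339

0.434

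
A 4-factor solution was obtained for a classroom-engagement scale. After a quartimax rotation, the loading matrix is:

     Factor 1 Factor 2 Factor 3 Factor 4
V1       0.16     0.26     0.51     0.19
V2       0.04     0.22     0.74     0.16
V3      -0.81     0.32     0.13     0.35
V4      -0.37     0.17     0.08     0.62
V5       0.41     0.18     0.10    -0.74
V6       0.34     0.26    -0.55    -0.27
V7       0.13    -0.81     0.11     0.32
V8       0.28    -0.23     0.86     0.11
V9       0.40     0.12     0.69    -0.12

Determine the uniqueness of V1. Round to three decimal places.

h² = 0.16² + 0.26² + 0.51² + 0.19² = 0.0256 + 0.0676 + 0.2601 + 0.0361 = 0.3894
Uniqueness u² = 1 − h² = 1 − 0.3894 = 0.6106

0.611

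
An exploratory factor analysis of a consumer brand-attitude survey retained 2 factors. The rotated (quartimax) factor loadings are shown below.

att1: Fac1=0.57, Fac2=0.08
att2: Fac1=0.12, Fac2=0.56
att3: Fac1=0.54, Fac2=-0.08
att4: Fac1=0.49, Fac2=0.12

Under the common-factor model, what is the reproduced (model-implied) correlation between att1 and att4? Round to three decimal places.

r̂ = Σ λ_i·λ_j across factors = (0.57)(0.49) + (0.08)(0.12)
  = +0.2793 +0.0096 = 0.2889

0.289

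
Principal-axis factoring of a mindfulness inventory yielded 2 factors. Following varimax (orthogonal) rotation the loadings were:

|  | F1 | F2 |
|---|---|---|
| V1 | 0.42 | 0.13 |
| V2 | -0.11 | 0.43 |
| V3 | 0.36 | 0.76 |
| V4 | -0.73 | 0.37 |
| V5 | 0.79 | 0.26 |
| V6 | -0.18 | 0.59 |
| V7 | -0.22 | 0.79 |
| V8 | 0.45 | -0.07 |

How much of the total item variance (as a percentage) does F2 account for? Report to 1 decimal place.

24.5%

SS loadings for F2 = 0.13² + 0.43² + 0.76² + 0.37² + 0.26² + 0.59² + 0.79² + (-0.07)² = 1.9610
With 8 standardized items, total variance = 8. Proportion = 1.9610/8 = 0.2451 → 24.51%.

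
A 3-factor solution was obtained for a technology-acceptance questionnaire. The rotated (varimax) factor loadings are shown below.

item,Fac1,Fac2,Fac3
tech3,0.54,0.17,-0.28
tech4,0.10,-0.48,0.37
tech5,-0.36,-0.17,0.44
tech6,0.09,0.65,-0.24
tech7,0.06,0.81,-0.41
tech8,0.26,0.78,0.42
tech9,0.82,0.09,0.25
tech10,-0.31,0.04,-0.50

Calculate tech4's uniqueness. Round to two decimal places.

0.62

h² = 0.10² + (-0.48)² + 0.37² = 0.0100 + 0.2304 + 0.1369 = 0.3773
Uniqueness u² = 1 − h² = 1 − 0.3773 = 0.6227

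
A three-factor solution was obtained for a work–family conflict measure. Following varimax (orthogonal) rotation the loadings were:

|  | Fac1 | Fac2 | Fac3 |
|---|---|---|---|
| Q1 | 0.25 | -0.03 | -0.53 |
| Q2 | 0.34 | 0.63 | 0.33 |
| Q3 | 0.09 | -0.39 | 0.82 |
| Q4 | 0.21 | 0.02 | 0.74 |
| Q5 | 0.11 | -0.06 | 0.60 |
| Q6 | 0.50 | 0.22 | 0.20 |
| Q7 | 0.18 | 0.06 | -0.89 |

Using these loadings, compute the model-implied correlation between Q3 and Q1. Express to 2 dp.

r̂ = Σ λ_i·λ_j across factors = (0.09)(0.25) + (-0.39)(-0.03) + (0.82)(-0.53)
  = +0.0225 +0.0117 -0.4346 = -0.4004

-0.40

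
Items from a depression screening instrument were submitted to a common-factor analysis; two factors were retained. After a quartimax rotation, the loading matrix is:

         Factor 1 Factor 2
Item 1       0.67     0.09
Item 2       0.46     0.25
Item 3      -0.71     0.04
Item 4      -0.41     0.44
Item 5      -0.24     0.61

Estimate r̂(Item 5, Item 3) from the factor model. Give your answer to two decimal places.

r̂ = Σ λ_i·λ_j across factors = (-0.24)(-0.71) + (0.61)(0.04)
  = +0.1704 +0.0244 = 0.1948

0.19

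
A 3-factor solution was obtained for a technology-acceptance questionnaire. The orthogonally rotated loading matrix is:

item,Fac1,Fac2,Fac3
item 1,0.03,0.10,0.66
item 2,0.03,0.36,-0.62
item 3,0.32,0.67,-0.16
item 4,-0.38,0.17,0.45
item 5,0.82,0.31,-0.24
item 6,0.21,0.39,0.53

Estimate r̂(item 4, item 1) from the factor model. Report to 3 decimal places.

0.303

r̂ = Σ λ_i·λ_j across factors = (-0.38)(0.03) + (0.17)(0.10) + (0.45)(0.66)
  = -0.0114 +0.0170 +0.2970 = 0.3026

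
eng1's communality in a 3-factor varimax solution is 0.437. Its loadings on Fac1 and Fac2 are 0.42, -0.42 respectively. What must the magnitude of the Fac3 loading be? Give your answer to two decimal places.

0.29

Under orthogonal rotation h² = Σλ², so λ_Fac3² = h² − (0.3528) = 0.437 − 0.3528 = 0.0842.
|λ| = √0.0842 = 0.2902.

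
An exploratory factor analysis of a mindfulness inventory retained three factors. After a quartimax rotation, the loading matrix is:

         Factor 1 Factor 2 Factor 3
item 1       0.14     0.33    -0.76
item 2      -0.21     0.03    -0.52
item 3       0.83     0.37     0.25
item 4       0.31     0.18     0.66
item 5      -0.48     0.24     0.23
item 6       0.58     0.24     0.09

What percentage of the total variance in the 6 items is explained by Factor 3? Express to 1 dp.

SS loadings for Factor 3 = (-0.76)² + (-0.52)² + 0.25² + 0.66² + 0.23² + 0.09² = 1.4071
With 6 standardized items, total variance = 6. Proportion = 1.4071/6 = 0.2345 → 23.45%.

23.5%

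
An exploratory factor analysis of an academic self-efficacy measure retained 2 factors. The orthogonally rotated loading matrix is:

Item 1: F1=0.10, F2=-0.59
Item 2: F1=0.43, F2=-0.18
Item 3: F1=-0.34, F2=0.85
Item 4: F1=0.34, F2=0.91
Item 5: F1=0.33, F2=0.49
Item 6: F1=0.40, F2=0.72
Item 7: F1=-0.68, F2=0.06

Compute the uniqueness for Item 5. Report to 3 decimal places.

0.651

h² = 0.33² + 0.49² = 0.1089 + 0.2401 = 0.3490
Uniqueness u² = 1 − h² = 1 − 0.3490 = 0.6510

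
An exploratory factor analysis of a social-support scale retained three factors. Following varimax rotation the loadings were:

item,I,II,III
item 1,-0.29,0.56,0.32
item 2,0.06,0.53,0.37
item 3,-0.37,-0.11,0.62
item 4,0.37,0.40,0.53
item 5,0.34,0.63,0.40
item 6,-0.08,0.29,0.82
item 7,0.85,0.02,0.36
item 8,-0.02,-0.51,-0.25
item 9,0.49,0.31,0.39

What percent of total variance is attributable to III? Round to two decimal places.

SS loadings for III = 0.32² + 0.37² + 0.62² + 0.53² + 0.40² + 0.82² + 0.36² + (-0.25)² + 0.39² = 2.0812
With 9 standardized items, total variance = 9. Proportion = 2.0812/9 = 0.2312 → 23.12%.

23.12%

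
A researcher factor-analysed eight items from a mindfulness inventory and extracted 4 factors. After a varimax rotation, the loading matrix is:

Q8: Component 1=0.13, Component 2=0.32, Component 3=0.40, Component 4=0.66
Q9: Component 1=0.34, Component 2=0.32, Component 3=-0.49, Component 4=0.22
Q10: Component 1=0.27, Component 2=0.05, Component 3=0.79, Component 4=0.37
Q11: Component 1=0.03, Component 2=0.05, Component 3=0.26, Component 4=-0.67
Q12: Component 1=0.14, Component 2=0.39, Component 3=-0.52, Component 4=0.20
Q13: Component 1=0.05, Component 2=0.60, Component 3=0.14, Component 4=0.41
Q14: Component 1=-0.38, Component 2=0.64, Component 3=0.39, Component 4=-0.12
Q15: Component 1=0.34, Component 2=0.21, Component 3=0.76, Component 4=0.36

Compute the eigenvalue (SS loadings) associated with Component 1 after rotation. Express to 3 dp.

0.488

SS loadings for Component 1 = 0.13² + 0.34² + 0.27² + 0.03² + 0.14² + 0.05² + (-0.38)² + 0.34² = 0.0169 + 0.1156 + 0.0729 + 0.0009 + 0.0196 + 0.0025 + 0.1444 + 0.1156 = 0.4884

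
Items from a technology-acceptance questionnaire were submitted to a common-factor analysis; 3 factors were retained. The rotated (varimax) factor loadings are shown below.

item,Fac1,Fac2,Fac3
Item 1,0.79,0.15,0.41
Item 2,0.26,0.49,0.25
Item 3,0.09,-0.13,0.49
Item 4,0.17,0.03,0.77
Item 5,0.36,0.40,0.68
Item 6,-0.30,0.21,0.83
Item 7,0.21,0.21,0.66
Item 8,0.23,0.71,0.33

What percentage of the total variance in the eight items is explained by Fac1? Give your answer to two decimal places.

SS loadings for Fac1 = 0.79² + 0.26² + 0.09² + 0.17² + 0.36² + (-0.30)² + 0.21² + 0.23² = 1.0453
With 8 standardized items, total variance = 8. Proportion = 1.0453/8 = 0.1307 → 13.07%.

13.07%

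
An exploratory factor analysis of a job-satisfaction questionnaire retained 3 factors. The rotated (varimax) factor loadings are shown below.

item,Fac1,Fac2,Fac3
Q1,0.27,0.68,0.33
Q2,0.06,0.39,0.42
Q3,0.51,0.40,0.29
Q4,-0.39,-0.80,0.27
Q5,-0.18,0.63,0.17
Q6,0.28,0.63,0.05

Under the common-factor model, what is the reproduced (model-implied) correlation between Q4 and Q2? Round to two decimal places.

r̂ = Σ λ_i·λ_j across factors = (-0.39)(0.06) + (-0.80)(0.39) + (0.27)(0.42)
  = -0.0234 -0.3120 +0.1134 = -0.2220

-0.22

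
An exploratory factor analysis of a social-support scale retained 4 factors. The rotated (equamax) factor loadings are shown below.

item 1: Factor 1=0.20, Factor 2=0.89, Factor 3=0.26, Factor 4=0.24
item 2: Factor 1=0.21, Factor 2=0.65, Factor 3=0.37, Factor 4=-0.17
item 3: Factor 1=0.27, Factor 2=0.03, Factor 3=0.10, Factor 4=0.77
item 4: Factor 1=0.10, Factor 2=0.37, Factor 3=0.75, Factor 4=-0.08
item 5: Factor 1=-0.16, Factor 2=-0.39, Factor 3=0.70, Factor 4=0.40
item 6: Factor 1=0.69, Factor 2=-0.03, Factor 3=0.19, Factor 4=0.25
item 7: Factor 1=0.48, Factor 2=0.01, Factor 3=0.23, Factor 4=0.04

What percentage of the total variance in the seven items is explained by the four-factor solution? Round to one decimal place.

Communalities: 0.9573, 0.6324, 0.6767, 0.7158, 0.8277, 0.5756, 0.2850; Σh² = 4.6705.
Total variance with 7 standardized items is 7, so the solution explains 4.6705/7 = 0.6672 = 66.72%.

66.7%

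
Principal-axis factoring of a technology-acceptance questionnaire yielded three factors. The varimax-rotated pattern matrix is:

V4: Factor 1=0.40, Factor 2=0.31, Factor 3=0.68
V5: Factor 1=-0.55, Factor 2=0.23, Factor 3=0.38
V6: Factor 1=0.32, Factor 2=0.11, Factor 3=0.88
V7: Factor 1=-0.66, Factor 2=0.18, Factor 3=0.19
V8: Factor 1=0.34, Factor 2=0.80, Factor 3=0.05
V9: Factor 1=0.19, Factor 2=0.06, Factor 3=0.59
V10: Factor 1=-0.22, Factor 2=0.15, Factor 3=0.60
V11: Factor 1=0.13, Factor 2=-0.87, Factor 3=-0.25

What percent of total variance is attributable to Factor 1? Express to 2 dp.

SS loadings for Factor 1 = 0.40² + (-0.55)² + 0.32² + (-0.66)² + 0.34² + 0.19² + (-0.22)² + 0.13² = 1.2175
With 8 standardized items, total variance = 8. Proportion = 1.2175/8 = 0.1522 → 15.22%.

15.22%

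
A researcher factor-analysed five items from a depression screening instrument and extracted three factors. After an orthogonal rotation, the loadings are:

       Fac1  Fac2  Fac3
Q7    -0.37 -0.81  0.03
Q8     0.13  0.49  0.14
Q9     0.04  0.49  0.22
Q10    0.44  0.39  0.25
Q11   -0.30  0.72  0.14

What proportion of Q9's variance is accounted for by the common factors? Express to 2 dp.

0.29

h² = 0.04² + 0.49² + 0.22² = 0.0016 + 0.2401 + 0.0484 = 0.2901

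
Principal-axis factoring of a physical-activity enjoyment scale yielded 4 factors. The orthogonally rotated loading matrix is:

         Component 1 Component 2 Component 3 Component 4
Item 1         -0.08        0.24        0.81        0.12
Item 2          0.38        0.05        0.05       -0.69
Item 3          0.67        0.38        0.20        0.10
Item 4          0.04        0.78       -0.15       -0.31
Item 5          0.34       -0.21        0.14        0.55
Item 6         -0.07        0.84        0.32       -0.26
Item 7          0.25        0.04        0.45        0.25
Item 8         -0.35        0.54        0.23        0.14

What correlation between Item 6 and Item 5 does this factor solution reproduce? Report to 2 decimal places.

-0.30

r̂ = Σ λ_i·λ_j across factors = (-0.07)(0.34) + (0.84)(-0.21) + (0.32)(0.14) + (-0.26)(0.55)
  = -0.0238 -0.1764 +0.0448 -0.1430 = -0.2984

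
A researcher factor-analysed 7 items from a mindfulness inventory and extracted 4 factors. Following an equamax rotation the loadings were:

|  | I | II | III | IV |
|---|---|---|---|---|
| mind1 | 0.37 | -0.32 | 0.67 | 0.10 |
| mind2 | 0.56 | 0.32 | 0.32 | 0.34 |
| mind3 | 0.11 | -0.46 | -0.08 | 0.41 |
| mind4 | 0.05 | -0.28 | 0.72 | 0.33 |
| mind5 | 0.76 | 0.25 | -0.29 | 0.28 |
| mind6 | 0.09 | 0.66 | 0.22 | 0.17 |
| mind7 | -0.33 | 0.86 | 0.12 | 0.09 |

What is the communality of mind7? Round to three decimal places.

0.871

h² = (-0.33)² + 0.86² + 0.12² + 0.09² = 0.1089 + 0.7396 + 0.0144 + 0.0081 = 0.8710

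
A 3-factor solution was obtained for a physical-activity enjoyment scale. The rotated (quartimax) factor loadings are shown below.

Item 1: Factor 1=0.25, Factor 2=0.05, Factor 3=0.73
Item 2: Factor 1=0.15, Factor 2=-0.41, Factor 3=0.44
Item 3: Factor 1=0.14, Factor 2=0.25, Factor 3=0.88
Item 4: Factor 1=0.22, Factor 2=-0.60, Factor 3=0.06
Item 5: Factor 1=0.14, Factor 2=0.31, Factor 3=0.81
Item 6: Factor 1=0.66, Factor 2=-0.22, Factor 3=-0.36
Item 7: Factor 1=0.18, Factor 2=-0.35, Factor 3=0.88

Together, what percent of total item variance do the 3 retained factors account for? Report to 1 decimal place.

65.2%

Communalities: 0.5979, 0.3842, 0.8565, 0.4120, 0.7718, 0.6136, 0.9293; Σh² = 4.5653.
Total variance with 7 standardized items is 7, so the solution explains 4.5653/7 = 0.6522 = 65.22%.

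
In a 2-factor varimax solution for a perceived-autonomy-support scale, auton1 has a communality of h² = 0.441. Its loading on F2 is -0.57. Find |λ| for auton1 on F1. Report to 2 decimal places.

Under orthogonal rotation h² = Σλ², so λ_F1² = h² − (0.3249) = 0.441 − 0.3249 = 0.1161.
|λ| = √0.1161 = 0.3407.

0.34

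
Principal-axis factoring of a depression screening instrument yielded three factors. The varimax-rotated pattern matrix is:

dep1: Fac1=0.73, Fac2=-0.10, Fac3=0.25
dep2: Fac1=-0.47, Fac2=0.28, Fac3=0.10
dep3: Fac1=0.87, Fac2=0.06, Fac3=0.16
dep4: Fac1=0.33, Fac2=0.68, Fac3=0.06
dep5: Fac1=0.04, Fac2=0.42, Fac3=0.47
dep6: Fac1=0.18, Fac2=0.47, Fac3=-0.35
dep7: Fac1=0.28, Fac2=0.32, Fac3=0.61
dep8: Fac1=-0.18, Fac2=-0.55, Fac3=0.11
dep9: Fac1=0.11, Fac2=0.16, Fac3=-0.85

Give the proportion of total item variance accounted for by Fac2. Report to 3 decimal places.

SS loadings for Fac2 = (-0.10)² + 0.28² + 0.06² + 0.68² + 0.42² + 0.47² + 0.32² + (-0.55)² + 0.16² = 1.3822
Proportion of variance = 1.3822 / 9 = 0.1536.

0.154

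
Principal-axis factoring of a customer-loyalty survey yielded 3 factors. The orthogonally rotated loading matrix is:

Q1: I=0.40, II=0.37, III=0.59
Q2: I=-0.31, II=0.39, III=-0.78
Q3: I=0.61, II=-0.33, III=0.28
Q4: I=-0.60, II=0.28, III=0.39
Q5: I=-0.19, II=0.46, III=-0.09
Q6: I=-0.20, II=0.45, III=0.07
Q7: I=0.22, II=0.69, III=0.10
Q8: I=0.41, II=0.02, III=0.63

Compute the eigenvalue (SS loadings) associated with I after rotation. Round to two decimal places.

SS loadings for I = 0.40² + (-0.31)² + 0.61² + (-0.60)² + (-0.19)² + (-0.20)² + 0.22² + 0.41² = 0.1600 + 0.0961 + 0.3721 + 0.3600 + 0.0361 + 0.0400 + 0.0484 + 0.1681 = 1.2808

1.28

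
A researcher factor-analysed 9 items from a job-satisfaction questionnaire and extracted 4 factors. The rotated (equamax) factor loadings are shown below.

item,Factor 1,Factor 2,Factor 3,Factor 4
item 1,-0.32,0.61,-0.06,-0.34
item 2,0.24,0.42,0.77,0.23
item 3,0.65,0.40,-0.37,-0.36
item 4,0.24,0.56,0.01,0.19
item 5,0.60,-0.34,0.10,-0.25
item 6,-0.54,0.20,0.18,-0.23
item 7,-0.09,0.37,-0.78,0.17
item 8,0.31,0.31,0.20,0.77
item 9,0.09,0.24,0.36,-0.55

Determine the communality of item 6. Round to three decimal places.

h² = (-0.54)² + 0.20² + 0.18² + (-0.23)² = 0.2916 + 0.0400 + 0.0324 + 0.0529 = 0.4169

0.417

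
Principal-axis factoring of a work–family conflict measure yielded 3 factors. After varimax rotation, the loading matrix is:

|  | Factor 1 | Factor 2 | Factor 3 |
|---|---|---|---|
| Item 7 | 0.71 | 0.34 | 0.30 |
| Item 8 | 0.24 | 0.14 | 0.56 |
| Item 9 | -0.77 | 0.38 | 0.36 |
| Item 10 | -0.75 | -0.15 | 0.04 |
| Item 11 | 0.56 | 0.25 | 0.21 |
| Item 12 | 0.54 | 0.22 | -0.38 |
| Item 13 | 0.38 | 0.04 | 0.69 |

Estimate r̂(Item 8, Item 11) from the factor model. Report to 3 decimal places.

r̂ = Σ λ_i·λ_j across factors = (0.24)(0.56) + (0.14)(0.25) + (0.56)(0.21)
  = +0.1344 +0.0350 +0.1176 = 0.2870

0.287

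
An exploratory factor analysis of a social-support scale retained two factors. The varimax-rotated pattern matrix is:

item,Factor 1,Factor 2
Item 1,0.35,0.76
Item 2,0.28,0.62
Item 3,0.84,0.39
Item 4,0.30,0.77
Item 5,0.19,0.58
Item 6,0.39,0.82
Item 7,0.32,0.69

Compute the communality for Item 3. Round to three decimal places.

0.858

h² = 0.84² + 0.39² = 0.7056 + 0.1521 = 0.8577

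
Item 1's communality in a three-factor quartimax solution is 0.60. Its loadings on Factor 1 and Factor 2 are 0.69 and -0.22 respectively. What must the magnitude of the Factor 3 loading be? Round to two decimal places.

Under orthogonal rotation h² = Σλ², so λ_Factor 3² = h² − (0.5245) = 0.60 − 0.5245 = 0.0755.
|λ| = √0.0755 = 0.2748.

0.27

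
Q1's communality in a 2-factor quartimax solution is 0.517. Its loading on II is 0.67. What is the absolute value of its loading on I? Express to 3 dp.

0.261

Under orthogonal rotation h² = Σλ², so λ_I² = h² − (0.4489) = 0.517 − 0.4489 = 0.0681.
|λ| = √0.0681 = 0.2610.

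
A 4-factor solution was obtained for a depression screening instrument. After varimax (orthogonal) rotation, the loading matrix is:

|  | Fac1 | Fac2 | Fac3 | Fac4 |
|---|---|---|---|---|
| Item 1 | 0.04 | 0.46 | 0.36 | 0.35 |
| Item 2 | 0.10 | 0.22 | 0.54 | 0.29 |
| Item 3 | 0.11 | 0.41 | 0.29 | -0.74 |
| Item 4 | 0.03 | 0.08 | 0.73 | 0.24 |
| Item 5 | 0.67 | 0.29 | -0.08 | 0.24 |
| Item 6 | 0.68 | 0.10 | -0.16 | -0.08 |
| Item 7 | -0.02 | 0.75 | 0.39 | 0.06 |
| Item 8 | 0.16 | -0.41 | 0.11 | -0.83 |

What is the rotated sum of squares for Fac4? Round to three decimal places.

1.568

SS loadings for Fac4 = 0.35² + 0.29² + (-0.74)² + 0.24² + 0.24² + (-0.08)² + 0.06² + (-0.83)² = 0.1225 + 0.0841 + 0.5476 + 0.0576 + 0.0576 + 0.0064 + 0.0036 + 0.6889 = 1.5683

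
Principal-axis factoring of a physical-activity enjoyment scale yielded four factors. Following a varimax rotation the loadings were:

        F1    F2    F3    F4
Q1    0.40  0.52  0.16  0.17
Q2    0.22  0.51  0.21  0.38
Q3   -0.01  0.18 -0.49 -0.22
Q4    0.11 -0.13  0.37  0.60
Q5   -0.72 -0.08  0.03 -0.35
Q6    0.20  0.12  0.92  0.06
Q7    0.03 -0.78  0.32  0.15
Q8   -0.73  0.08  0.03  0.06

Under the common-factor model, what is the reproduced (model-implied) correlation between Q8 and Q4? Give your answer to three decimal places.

r̂ = Σ λ_i·λ_j across factors = (-0.73)(0.11) + (0.08)(-0.13) + (0.03)(0.37) + (0.06)(0.60)
  = -0.0803 -0.0104 +0.0111 +0.0360 = -0.0436

-0.044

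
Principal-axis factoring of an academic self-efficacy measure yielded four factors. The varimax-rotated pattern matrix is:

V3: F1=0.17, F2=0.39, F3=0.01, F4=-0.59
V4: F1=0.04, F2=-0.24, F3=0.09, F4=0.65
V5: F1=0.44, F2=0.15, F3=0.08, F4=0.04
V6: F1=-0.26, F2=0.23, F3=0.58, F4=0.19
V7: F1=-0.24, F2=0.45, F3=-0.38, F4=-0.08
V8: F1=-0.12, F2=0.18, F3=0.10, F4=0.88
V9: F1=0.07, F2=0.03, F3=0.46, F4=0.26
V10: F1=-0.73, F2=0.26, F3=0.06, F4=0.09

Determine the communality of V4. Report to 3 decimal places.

0.490

h² = 0.04² + (-0.24)² + 0.09² + 0.65² = 0.0016 + 0.0576 + 0.0081 + 0.4225 = 0.4898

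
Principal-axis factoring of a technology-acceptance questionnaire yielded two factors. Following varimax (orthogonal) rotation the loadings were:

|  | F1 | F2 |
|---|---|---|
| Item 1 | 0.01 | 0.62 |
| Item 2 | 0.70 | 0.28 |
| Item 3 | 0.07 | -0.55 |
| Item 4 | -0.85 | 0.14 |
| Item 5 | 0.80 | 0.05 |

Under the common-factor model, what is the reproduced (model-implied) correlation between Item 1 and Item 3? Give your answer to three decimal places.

r̂ = Σ λ_i·λ_j across factors = (0.01)(0.07) + (0.62)(-0.55)
  = +0.0007 -0.3410 = -0.3403

-0.340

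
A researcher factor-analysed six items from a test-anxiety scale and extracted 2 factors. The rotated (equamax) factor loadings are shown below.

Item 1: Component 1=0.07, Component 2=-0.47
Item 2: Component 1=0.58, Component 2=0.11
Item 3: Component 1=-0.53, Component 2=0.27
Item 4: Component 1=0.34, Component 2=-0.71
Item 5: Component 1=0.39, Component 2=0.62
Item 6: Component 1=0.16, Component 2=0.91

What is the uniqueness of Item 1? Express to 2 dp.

0.77

h² = 0.07² + (-0.47)² = 0.0049 + 0.2209 = 0.2258
Uniqueness u² = 1 − h² = 1 − 0.2258 = 0.7742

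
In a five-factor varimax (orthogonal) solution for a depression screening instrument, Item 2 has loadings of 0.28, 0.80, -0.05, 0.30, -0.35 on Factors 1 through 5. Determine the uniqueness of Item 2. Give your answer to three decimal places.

h² = 0.28² + 0.80² + (-0.05)² + 0.30² + (-0.35)² = 0.0784 + 0.6400 + 0.0025 + 0.0900 + 0.1225 = 0.9334
Uniqueness u² = 1 − h² = 1 − 0.9334 = 0.0666

0.067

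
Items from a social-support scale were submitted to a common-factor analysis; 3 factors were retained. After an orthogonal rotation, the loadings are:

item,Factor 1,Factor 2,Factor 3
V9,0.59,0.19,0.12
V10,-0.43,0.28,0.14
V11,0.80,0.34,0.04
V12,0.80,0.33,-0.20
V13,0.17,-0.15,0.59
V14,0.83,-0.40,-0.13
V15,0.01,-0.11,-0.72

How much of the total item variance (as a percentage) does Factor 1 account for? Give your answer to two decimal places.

36.16%

SS loadings for Factor 1 = 0.59² + (-0.43)² + 0.80² + 0.80² + 0.17² + 0.83² + 0.01² = 2.5309
With 7 standardized items, total variance = 7. Proportion = 2.5309/7 = 0.3616 → 36.16%.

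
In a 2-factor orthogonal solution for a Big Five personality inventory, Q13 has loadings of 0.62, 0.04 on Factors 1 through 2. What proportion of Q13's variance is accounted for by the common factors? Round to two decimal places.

h² = 0.62² + 0.04² = 0.3844 + 0.0016 = 0.3860

0.39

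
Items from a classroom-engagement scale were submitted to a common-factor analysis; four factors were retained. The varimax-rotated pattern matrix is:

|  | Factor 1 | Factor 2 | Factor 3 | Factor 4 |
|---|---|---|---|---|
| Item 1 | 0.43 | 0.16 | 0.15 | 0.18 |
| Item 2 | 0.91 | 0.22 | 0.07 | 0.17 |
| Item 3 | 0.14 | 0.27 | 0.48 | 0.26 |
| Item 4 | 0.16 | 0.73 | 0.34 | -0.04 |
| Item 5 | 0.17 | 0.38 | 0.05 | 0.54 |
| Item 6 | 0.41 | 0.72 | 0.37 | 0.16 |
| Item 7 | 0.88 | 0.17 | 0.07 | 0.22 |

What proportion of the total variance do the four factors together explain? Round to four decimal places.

0.6307

Communalities: 0.2654, 0.9103, 0.3905, 0.6757, 0.4674, 0.8490, 0.8566; Σh² = 4.4149.
Total variance with 7 standardized items is 7, so the solution explains 4.4149/7 = 0.6307.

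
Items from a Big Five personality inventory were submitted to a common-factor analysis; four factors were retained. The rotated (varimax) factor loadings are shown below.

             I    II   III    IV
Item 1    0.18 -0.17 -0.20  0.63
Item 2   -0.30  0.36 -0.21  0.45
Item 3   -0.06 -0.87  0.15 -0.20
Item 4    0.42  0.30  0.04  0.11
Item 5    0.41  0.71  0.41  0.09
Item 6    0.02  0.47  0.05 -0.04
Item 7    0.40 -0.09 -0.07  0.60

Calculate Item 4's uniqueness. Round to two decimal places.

0.72

h² = 0.42² + 0.30² + 0.04² + 0.11² = 0.1764 + 0.0900 + 0.0016 + 0.0121 = 0.2801
Uniqueness u² = 1 − h² = 1 − 0.2801 = 0.7199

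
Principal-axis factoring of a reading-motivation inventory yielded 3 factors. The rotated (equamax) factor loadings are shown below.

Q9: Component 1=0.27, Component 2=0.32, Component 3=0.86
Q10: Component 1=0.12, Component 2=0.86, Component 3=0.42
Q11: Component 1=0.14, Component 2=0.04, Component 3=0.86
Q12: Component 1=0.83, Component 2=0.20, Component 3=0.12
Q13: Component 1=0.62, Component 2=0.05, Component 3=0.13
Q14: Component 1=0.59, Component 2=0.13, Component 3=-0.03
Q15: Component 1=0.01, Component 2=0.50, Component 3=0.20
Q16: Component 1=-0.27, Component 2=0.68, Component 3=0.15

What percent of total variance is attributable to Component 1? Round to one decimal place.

20.0%

SS loadings for Component 1 = 0.27² + 0.12² + 0.14² + 0.83² + 0.62² + 0.59² + 0.01² + (-0.27)² = 1.6013
With 8 standardized items, total variance = 8. Proportion = 1.6013/8 = 0.2002 → 20.02%.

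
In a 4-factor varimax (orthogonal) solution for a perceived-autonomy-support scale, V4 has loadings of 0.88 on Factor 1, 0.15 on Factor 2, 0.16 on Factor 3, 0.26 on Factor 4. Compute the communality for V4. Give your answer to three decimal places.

h² = 0.88² + 0.15² + 0.16² + 0.26² = 0.7744 + 0.0225 + 0.0256 + 0.0676 = 0.8901

0.890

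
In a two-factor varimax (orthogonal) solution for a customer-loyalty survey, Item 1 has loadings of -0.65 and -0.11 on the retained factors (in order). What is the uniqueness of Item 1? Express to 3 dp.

h² = (-0.65)² + (-0.11)² = 0.4225 + 0.0121 = 0.4346
Uniqueness u² = 1 − h² = 1 − 0.4346 = 0.5654

0.565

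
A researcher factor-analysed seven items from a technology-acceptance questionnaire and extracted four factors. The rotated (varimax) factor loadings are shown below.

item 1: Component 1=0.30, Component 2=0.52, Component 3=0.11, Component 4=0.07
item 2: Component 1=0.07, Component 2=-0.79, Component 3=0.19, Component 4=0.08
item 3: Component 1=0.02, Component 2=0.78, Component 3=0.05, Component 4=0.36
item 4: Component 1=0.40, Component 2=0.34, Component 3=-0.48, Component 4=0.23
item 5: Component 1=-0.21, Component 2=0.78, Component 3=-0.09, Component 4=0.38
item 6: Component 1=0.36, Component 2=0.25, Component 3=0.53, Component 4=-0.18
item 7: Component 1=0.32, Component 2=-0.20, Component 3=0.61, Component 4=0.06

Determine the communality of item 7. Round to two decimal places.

h² = 0.32² + (-0.20)² + 0.61² + 0.06² = 0.1024 + 0.0400 + 0.3721 + 0.0036 = 0.5181

0.52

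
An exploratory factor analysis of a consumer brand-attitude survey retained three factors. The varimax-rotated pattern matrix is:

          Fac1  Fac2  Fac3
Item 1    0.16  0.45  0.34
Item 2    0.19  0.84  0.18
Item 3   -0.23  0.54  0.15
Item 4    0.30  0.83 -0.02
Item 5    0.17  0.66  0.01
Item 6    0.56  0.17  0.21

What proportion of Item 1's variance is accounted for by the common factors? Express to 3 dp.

0.344

h² = 0.16² + 0.45² + 0.34² = 0.0256 + 0.2025 + 0.1156 = 0.3437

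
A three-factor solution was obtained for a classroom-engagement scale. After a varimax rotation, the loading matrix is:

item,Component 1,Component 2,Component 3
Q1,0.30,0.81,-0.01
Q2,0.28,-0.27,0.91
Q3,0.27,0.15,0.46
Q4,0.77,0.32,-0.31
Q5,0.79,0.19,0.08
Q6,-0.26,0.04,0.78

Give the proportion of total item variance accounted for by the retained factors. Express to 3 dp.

SS loadings by factor: 1.5259, 0.8916, 1.7507; total = 4.1682.
Total variance with 6 standardized items is 6, so the solution explains 4.1682/6 = 0.6947.

0.695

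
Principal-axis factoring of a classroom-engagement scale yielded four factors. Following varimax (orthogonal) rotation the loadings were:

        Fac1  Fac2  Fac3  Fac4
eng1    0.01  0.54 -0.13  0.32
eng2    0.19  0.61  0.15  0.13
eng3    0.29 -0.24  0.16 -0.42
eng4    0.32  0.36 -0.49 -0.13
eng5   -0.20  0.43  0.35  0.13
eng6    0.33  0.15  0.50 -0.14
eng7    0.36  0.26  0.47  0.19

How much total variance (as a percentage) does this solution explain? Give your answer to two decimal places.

41.58%

SS loadings by factor: 0.5012, 1.1259, 0.8985, 0.3852; total = 2.9108.
Total variance with 7 standardized items is 7, so the solution explains 2.9108/7 = 0.4158 = 41.58%.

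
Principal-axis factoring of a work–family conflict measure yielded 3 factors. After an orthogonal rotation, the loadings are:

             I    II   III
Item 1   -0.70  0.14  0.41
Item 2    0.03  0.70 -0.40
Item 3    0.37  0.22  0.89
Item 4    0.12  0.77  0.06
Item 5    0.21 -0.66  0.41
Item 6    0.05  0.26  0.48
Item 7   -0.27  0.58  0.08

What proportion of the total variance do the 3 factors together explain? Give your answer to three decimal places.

0.612

SS loadings by factor: 0.7617, 1.9905, 1.5287; total = 4.2809.
Total variance with 7 standardized items is 7, so the solution explains 4.2809/7 = 0.6116.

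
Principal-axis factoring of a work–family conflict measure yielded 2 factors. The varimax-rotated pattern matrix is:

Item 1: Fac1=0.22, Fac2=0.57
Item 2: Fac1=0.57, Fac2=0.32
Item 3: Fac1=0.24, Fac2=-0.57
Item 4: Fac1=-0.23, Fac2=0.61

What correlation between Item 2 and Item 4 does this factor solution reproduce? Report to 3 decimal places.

r̂ = Σ λ_i·λ_j across factors = (0.57)(-0.23) + (0.32)(0.61)
  = -0.1311 +0.1952 = 0.0641

0.064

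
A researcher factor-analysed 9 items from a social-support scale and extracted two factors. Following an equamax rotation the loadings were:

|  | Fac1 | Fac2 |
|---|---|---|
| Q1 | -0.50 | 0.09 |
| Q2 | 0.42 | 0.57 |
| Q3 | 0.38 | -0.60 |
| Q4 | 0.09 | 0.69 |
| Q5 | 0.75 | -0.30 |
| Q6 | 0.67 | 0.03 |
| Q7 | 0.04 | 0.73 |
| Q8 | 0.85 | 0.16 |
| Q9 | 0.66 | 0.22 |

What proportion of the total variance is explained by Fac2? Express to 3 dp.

SS loadings for Fac2 = 0.09² + 0.57² + (-0.60)² + 0.69² + (-0.30)² + 0.03² + 0.73² + 0.16² + 0.22² = 1.8669
Proportion of variance = 1.8669 / 9 = 0.2074.

0.207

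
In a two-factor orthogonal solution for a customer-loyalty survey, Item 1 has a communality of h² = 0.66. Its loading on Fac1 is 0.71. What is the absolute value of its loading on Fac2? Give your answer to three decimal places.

0.395

Under orthogonal rotation h² = Σλ², so λ_Fac2² = h² − (0.5041) = 0.66 − 0.5041 = 0.1559.
|λ| = √0.1559 = 0.3948.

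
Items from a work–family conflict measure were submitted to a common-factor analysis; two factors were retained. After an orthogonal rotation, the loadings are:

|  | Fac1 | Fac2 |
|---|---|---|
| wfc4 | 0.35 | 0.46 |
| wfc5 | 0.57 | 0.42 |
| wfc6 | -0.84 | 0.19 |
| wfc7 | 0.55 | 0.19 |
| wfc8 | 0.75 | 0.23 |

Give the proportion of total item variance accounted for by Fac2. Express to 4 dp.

SS loadings for Fac2 = 0.46² + 0.42² + 0.19² + 0.19² + 0.23² = 0.5131
Proportion of variance = 0.5131 / 5 = 0.1026.

0.1026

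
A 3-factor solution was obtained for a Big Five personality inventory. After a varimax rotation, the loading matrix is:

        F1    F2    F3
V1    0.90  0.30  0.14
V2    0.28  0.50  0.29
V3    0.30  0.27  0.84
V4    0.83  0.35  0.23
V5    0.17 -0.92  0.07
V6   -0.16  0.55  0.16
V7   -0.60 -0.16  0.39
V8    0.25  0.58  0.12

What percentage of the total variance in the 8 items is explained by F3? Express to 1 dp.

SS loadings for F3 = 0.14² + 0.29² + 0.84² + 0.23² + 0.07² + 0.16² + 0.39² + 0.12² = 1.0592
With 8 standardized items, total variance = 8. Proportion = 1.0592/8 = 0.1324 → 13.24%.

13.2%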